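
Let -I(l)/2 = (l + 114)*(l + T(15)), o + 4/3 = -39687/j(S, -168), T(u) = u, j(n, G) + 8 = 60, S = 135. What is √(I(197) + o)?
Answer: I*√806912067/78 ≈ 364.18*I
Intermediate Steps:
j(n, G) = 52 (j(n, G) = -8 + 60 = 52)
o = -119269/156 (o = -4/3 - 39687/52 = -119269/156 ≈ -764.54)
I(l) = -2*(15 + l)*(114 + l) (I(l) = -2*(l + 114)*(l + 15) = -2*(114 + l)*(15 + l) = -2*(15 + l)*(114 + l))
√(I(197) + o) = √((-3420 - 258*197 - 2*197²) - 119269/156) = √((-3420 - 50826 - 2*38809) - 119269/156) = √((-3420 - 50826 - 77618) - 119269/156) = √(-131864 - 119269/156) = √(-20690053/156) = I*√806912067/78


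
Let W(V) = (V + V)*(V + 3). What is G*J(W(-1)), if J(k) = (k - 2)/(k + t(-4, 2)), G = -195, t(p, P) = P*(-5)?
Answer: -585/7 ≈ -83.571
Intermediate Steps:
W(V) = 2*V*(3 + V) (W(V) = (2*V)*(3 + V) = 2*V*(3 + V))
t(p, P) = -5*P
J(k) = (-2 + k)/(-10 + k) (J(k) = (k - 2)/(k - 5*2) = (-2 + k)/(k - 10) = (-2 + k)/(-10 + k))
G*J(W(-1)) = -195*(-2 + 2*(-1)*(3 - 1))/(-10 + 2*(-1)*(3 - 1)) = -195*(-2 + 2*(-1)*2)/(-10 + 2*(-1)*2) = -195*(-2 - 4)/(-10 - 4) = -195*(-6)/(-14) = -(-195)*(-6)/14 = -195*3/7 = -585/7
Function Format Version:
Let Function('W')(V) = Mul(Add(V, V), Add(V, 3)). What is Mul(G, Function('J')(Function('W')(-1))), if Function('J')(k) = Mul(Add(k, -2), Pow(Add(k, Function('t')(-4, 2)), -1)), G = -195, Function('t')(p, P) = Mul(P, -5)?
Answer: Rational(-585, 7) ≈ -83.571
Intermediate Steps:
Function('W')(V) = Mul(2, V, Add(3, V)) (Function('W')(V) = Mul(Mul(2, V), Add(3, V)) = Mul(2, V, Add(3, V)))
Function('t')(p, P) = Mul(-5, P)
Function('J')(k) = Mul(Pow(Add(-10, k), -1), Add(-2, k)) (Function('J')(k) = Mul(Add(k, -2), Pow(Add(k, Mul(-5, 2)), -1)) = Mul(Add(-2, k), Pow(Add(k, -10), -1)) = Mul(Add(-2, k), Pow(Add(-10, k), -1)) = Mul(Pow(Add(-10, k), -1), Add(-2, k)))
Mul(G, Function('J')(Function('W')(-1))) = Mul(-195, Mul(Pow(Add(-10, Mul(2, -1, Add(3, -1))), -1), Add(-2, Mul(2, -1, Add(3, -1))))) = Mul(-195, Mul(Pow(Add(-10, Mul(2, -1, 2)), -1), Add(-2, Mul(2, -1, 2)))) = Mul(-195, Mul(Pow(Add(-10, -4), -1), Add(-2, -4))) = Mul(-195, Mul(Pow(-14, -1), -6)) = Mul(-195, Mul(Rational(-1, 14), -6)) = Mul(-195, Rational(3, 7)) = Rational(-585, 7)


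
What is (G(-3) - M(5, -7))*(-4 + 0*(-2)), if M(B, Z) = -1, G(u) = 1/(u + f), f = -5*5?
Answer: -27/7 ≈ -3.8571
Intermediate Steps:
f = -25
G(u) = 1/(-25 + u) (G(u) = 1/(u - 25) = 1/(-25 + u))
(G(-3) - M(5, -7))*(-4 + 0*(-2)) = (1/(-25 - 3) - 1*(-1))*(-4 + 0*(-2)) = (1/(-28) + 1)*(-4 + 0) = (-1/28 + 1)*(-4) = (27/28)*(-4) = -27/7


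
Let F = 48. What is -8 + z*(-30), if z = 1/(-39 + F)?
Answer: -34/3 ≈ -11.333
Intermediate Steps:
z = ⅑ (z = 1/(-39 + 48) = 1/9 = ⅑ ≈ 0.11111)
-8 + z*(-30) = -8 + (⅑)*(-30) = -8 - 10/3 = -34/3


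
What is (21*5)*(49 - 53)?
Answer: -420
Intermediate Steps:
(21*5)*(49 - 53) = 105*(-4) = -420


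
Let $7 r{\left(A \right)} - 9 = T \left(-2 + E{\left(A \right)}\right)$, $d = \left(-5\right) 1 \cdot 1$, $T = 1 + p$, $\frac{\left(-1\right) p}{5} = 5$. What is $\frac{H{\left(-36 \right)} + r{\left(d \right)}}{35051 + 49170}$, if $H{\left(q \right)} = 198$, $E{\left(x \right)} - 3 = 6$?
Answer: $\frac{1227}{589547} \approx 0.0020813$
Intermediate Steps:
$p = -25$ ($p = \left(-5\right) 5 = -25$)
$E{\left(x \right)} = 9$ ($E{\left(x \right)} = 3 + 6 = 9$)
$T = -24$ ($T = 1 - 25 = -24$)
$d = -5$ ($d = \left(-5\right) 1 = -5$)
$r{\left(A \right)} = - \frac{159}{7}$ ($r{\left(A \right)} = \frac{9}{7} + \frac{\left(-24\right) \left(-2 + 9\right)}{7} = \frac{9}{7} + \frac{\left(-24\right) 7}{7} = \frac{9}{7} + \frac{1}{7} \left(-168\right) = \frac{9}{7} - 24 = - \frac{159}{7}$)
$\frac{H{\left(-36 \right)} + r{\left(d \right)}}{35051 + 49170} = \frac{198 - \frac{159}{7}}{35051 + 49170} = \frac{1227}{7 \cdot 84221} = \frac{1227}{7} \cdot \frac{1}{84221} = \frac{1227}{589547}$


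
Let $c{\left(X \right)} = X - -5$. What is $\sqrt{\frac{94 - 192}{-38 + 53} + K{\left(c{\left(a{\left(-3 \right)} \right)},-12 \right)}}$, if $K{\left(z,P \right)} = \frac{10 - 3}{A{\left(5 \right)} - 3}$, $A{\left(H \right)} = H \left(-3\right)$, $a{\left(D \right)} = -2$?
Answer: $\frac{i \sqrt{6230}}{30} \approx 2.631 i$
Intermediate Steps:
$A{\left(H \right)} = - 3 H$
$c{\left(X \right)} = 5 + X$ ($c{\left(X \right)} = X + 5 = 5 + X$)
$K{\left(z,P \right)} = - \frac{7}{18}$ ($K{\left(z,P \right)} = \frac{10 - 3}{\left(-3\right) 5 - 3} = \frac{7}{-15 - 3} = \frac{7}{-18} = 7 \left(- \frac{1}{18}\right) = - \frac{7}{18}$)
$\sqrt{\frac{94 - 192}{-38 + 53} + K{\left(c{\left(a{\left(-3 \right)} \right)},-12 \right)}} = \sqrt{\frac{94 - 192}{-38 + 53} - \frac{7}{18}} = \sqrt{- \frac{98}{15} - \frac{7}{18}} = \sqrt{- \frac{623}{90}} = \frac{i \sqrt{6230}}{30}$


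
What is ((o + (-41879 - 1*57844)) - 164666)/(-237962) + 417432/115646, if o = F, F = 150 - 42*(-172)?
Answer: 64527855137/13759676726 ≈ 4.6896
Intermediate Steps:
F = 7374 (F = 150 + 7224 = 7374)
o = 7374
((o + (-41879 - 1*57844)) - 164666)/(-237962) + 417432/115646 = ((7374 + (-41879 - 1*57844)) - 164666)/(-237962) + 417432/115646 = ((7374 + (-41879 - 57844)) - 164666)*(-1/237962) + 417432*(1/115646) = ((7374 - 99723) - 164666)*(-1/237962) + 208716/57823 = (-92349 - 164666)*(-1/237962) + 208716/57823 = -257015*(-1/237962) + 208716/57823 = 257015/237962 + 208716/57823 = 64527855137/13759676726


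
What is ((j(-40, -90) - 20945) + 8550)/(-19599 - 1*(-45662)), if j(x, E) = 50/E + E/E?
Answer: -111551/234567 ≈ -0.47556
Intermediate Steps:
j(x, E) = 1 + 50/E (j(x, E) = 50/E + 1 = 1 + 50/E)
((j(-40, -90) - 20945) + 8550)/(-19599 - 1*(-45662)) = (((50 - 90)/(-90) - 20945) + 8550)/(-19599 - 1*(-45662)) = ((-1/90*(-40) - 20945) + 8550)/(-19599 + 45662) = ((4/9 - 20945) + 8550)/26063 = (-188501/9 + 8550)*(1/26063) = -111551/9*1/26063 = -111551/234567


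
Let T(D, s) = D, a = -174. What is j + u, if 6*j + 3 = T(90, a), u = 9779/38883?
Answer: 1147165/77766 ≈ 14.751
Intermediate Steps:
u = 9779/38883 (u = 9779*(1/38883) = 9779/38883 ≈ 0.25150)
j = 29/2 (j = -1/2 + (1/6)*90 = -1/2 + 15 = 29/2 ≈ 14.500)
j + u = 29/2 + 9779/38883 = 1147165/77766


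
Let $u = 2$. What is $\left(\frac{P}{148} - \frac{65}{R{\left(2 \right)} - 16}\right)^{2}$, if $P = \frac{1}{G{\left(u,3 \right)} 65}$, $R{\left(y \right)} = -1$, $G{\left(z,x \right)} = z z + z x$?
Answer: $\frac{39100221602289}{2674533160000} \approx 14.619$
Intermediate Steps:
$G{\left(z,x \right)} = z^{2} + x z$
$P = \frac{1}{650}$ ($P = \frac{1}{2 \left(3 + 2\right) 65} = \frac{1}{2 \cdot 5 \cdot 65} = \frac{1}{10 \cdot 65} = \frac{1}{650} \approx 0.0015385$)
$\left(\frac{P}{148} - \frac{65}{R{\left(2 \right)} - 16}\right)^{2} = \left(\frac{1}{650 \cdot 148} - \frac{65}{-1 - 16}\right)^{2} = \left(\frac{1}{650} \cdot \frac{1}{148} - \frac{65}{-17}\right)^{2} = \left(\frac{1}{96200} - - \frac{65}{17}\right)^{2} = \left(\frac{1}{96200} + \frac{65}{17}\right)^{2} = \left(\frac{6253017}{1635400}\right)^{2} = \frac{39100221602289}{2674533160000}$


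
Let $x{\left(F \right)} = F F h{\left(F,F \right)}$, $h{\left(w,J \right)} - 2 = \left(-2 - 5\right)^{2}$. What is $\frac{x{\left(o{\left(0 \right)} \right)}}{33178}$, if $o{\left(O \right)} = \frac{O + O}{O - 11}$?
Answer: $0$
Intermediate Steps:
$h{\left(w,J \right)} = 51$ ($h{\left(w,J \right)} = 2 + \left(-2 - 5\right)^{2} = 2 + \left(-7\right)^{2} = 2 + 49 = 51$)
$o{\left(O \right)} = \frac{2 O}{-11 + O}$
$x{\left(F \right)} = 51 F^{2}$ ($x{\left(F \right)} = F F 51 = F^{2} \cdot 51 = 51 F^{2}$)
$\frac{x{\left(o{\left(0 \right)} \right)}}{33178} = \frac{51 \left(2 \cdot 0 \frac{1}{-11 + 0}\right)^{2}}{33178} = 51 \left(2 \cdot 0 \frac{1}{-11}\right)^{2} \cdot \frac{1}{33178} = 51 \left(2 \cdot 0 \left(- \frac{1}{11}\right)\right)^{2} \cdot \frac{1}{33178} = 51 \cdot 0^{2} \cdot \frac{1}{33178} = 51 \cdot 0 \cdot \frac{1}{33178} = 0 \cdot \frac{1}{33178} = 0$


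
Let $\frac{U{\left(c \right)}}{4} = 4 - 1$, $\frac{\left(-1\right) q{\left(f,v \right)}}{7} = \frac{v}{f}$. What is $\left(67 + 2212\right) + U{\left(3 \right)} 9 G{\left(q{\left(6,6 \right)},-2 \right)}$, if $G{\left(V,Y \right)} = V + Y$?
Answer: $1307$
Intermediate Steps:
$q{\left(f,v \right)} = - \frac{7 v}{f}$ ($q{\left(f,v \right)} = - 7 \frac{v}{f} = - \frac{7 v}{f}$)
$U{\left(c \right)} = 12$ ($U{\left(c \right)} = 4 \left(4 - 1\right) = 4 \cdot 3 = 12$)
$\left(67 + 2212\right) + U{\left(3 \right)} 9 G{\left(q{\left(6,6 \right)},-2 \right)} = \left(67 + 2212\right) + 12 \cdot 9 \left(\left(-7\right) 6 \cdot \frac{1}{6} - 2\right) = 2279 + 108 \left(\left(-7\right) 6 \cdot \frac{1}{6} - 2\right) = 2279 + 108 \left(-7 - 2\right) = 2279 + 108 \left(-9\right) = 2279 - 972 = 1307$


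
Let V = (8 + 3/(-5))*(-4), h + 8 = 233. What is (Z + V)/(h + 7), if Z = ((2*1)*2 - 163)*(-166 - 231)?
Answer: 315467/1160 ≈ 271.95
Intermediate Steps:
h = 225 (h = -8 + 233 = 225)
V = -148/5 (V = (8 + 3*(-1/5))*(-4) = (8 - 3/5)*(-4) = (37/5)*(-4) = -148/5 ≈ -29.600)
Z = 63123 (Z = (2*2 - 163)*(-397) = (4 - 163)*(-397) = -159*(-397) = 63123)
(Z + V)/(h + 7) = (63123 - 148/5)/(225 + 7) = (315467/5)/232 = (315467/5)*(1/232) = 315467/1160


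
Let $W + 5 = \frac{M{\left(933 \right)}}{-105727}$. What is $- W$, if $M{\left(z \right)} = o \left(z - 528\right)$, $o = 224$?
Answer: $\frac{619355}{105727} \approx 5.8581$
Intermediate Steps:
$M{\left(z \right)} = -118272 + 224 z$ ($M{\left(z \right)} = 224 \left(z - 528\right) = 224 \left(-528 + z\right) = -118272 + 224 z$)
$W = - \frac{619355}{105727}$ ($W = -5 + \frac{-118272 + 224 \cdot 933}{-105727} = -5 + \left(-118272 + 208992\right) \left(- \frac{1}{105727}\right) = -5 + 90720 \left(- \frac{1}{105727}\right) = -5 - \frac{90720}{105727} = - \frac{619355}{105727} \approx -5.8581$)
$- W = \left(-1\right) \left(- \frac{619355}{105727}\right) = \frac{619355}{105727}$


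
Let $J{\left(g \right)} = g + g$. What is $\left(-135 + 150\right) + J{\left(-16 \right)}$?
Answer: $-17$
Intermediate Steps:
$J{\left(g \right)} = 2 g$
$\left(-135 + 150\right) + J{\left(-16 \right)} = \left(-135 + 150\right) + 2 \left(-16\right) = 15 - 32 = -17$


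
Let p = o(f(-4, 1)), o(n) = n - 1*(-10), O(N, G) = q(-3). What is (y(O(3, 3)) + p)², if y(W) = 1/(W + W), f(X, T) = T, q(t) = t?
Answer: 4225/36 ≈ 117.36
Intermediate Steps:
O(N, G) = -3
o(n) = 10 + n (o(n) = n + 10 = 10 + n)
y(W) = 1/(2*W)
p = 11 (p = 10 + 1 = 11)
(y(O(3, 3)) + p)² = ((½)/(-3) + 11)² = ((½)*(-⅓) + 11)² = (-⅙ + 11)² = (65/6)² = 4225/36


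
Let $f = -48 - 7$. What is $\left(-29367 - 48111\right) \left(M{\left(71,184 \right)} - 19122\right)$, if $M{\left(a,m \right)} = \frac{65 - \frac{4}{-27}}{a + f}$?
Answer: $\frac{106647756785}{72} \approx 1.4812 \cdot 10^{9}$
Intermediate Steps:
$f = -55$ ($f = -48 - 7 = -55$)
$M{\left(a,m \right)} = \frac{1759}{27 \left(-55 + a\right)}$ ($M{\left(a,m \right)} = \frac{65 - \frac{4}{-27}}{a - 55} = \frac{65 - - \frac{4}{27}}{-55 + a} = \frac{65 + \frac{4}{27}}{-55 + a} = \frac{1759}{27 \left(-55 + a\right)}$)
$\left(-29367 - 48111\right) \left(M{\left(71,184 \right)} - 19122\right) = \left(-29367 - 48111\right) \left(\frac{1759}{27 \left(-55 + 71\right)} - 19122\right) = - 77478 \left(\frac{1759}{27 \cdot 16} - 19122\right) = - 77478 \left(\frac{1759}{27} \cdot \frac{1}{16} - 19122\right) = - 77478 \left(\frac{1759}{432} - 19122\right) = \left(-77478\right) \left(- \frac{8258945}{432}\right) = \frac{106647756785}{72}$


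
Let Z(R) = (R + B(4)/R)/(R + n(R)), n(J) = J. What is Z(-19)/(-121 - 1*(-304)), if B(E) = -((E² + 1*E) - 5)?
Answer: 173/66063 ≈ 0.0026187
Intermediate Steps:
B(E) = 5 - E - E² (B(E) = -((E² + E) - 5) = -((E + E²) - 5) = -(-5 + E + E²) = 5 - E - E²)
Z(R) = (R - 15/R)/(2*R) (Z(R) = (R + (5 - 1*4 - 1*4²)/R)/(R + R) = (R + (5 - 4 - 1*16)/R)/((2*R)) = (R + (5 - 4 - 16)/R)*(1/(2*R)) = (R - 15/R)*(1/(2*R)) = (R - 15/R)/(2*R))
Z(-19)/(-121 - 1*(-304)) = ((½)*(-15 + (-19)²)/(-19)²)/(-121 - 1*(-304)) = ((½)*(1/361)*(-15 + 361))/(-121 + 304) = ((½)*(1/361)*346)/183 = (173/361)*(1/183) = 173/66063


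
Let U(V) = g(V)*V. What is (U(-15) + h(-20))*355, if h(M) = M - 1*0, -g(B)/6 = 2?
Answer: 56800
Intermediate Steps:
g(B) = -12 (g(B) = -6*2 = -12)
h(M) = M (h(M) = M + 0 = M)
U(V) = -12*V
(U(-15) + h(-20))*355 = (-12*(-15) - 20)*355 = (180 - 20)*355 = 160*355 = 56800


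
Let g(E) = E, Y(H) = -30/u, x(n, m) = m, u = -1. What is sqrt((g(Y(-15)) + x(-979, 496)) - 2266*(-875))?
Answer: 6*sqrt(55091) ≈ 1408.3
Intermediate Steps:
Y(H) = 30 (Y(H) = -30/(-1) = -30*(-1) = 30)
sqrt((g(Y(-15)) + x(-979, 496)) - 2266*(-875)) = sqrt((30 + 496) - 2266*(-875)) = sqrt(526 + 1982750) = sqrt(1983276) = 6*sqrt(55091)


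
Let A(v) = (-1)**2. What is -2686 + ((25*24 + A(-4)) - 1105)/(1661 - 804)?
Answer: -2302406/857 ≈ -2686.6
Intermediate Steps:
A(v) = 1
-2686 + ((25*24 + A(-4)) - 1105)/(1661 - 804) = -2686 + ((25*24 + 1) - 1105)/(1661 - 804) = -2686 + ((600 + 1) - 1105)/857 = -2686 + (601 - 1105)*(1/857) = -2686 - 504*1/857 = -2686 - 504/857 = -2302406/857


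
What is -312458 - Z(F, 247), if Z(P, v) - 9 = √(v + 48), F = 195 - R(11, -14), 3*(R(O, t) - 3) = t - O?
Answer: -312467 - √295 ≈ -3.1248e+5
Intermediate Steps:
R(O, t) = 3 - O/3 + t/3 (R(O, t) = 3 + (t - O)/3 = 3 + (-O/3 + t/3) = 3 - O/3 + t/3)
F = 601/3 (F = 195 - (3 - ⅓*11 + (⅓)*(-14)) = 195 - (3 - 11/3 - 14/3) = 195 - 1*(-16/3) = 195 + 16/3 = 601/3 ≈ 200.33)
Z(P, v) = 9 + √(48 + v) (Z(P, v) = 9 + √(v + 48) = 9 + √(48 + v))
-312458 - Z(F, 247) = -312458 - (9 + √(48 + 247)) = -312458 - (9 + √295) = -312458 + (-9 - √295) = -312467 - √295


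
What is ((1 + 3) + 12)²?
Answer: 256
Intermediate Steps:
((1 + 3) + 12)² = (4 + 12)² = 16² = 256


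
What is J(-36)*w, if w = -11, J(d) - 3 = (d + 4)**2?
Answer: -11297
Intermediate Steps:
J(d) = 3 + (4 + d)**2 (J(d) = 3 + (d + 4)**2 = 3 + (4 + d)**2)
J(-36)*w = (3 + (4 - 36)**2)*(-11) = (3 + (-32)**2)*(-11) = (3 + 1024)*(-11) = 1027*(-11) = -11297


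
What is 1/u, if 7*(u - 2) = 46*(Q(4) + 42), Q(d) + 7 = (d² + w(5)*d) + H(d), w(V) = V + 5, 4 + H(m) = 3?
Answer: 7/4154 ≈ 0.0016851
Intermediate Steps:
H(m) = -1 (H(m) = -4 + 3 = -1)
w(V) = 5 + V
Q(d) = -8 + d² + 10*d (Q(d) = -7 + ((d² + (5 + 5)*d) - 1) = -7 + ((d² + 10*d) - 1) = -7 + (-1 + d² + 10*d) = -8 + d² + 10*d)
u = 4154/7 (u = 2 + (46*((-8 + 4² + 10*4) + 42))/7 = 2 + (46*((-8 + 16 + 40) + 42))/7 = 2 + (46*(48 + 42))/7 = 2 + (46*90)/7 = 2 + (⅐)*4140 = 2 + 4140/7 = 4154/7 ≈ 593.43)
1/u = 1/(4154/7) = 7/4154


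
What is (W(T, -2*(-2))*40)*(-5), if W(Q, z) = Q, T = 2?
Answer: -400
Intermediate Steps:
(W(T, -2*(-2))*40)*(-5) = (2*40)*(-5) = 80*(-5) = -400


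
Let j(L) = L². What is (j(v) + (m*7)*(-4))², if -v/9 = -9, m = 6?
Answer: 40870449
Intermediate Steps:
v = 81 (v = -9*(-9) = 81)
(j(v) + (m*7)*(-4))² = (81² + (6*7)*(-4))² = (6561 + 42*(-4))² = (6561 - 168)² = 6393² = 40870449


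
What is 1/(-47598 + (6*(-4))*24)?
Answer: -1/48174 ≈ -2.0758e-5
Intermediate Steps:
1/(-47598 + (6*(-4))*24) = 1/(-47598 - 24*24) = 1/(-47598 - 576) = 1/(-48174) = -1/48174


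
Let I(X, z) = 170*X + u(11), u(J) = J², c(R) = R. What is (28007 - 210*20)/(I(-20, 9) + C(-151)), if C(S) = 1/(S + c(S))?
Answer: -7189714/990259 ≈ -7.2604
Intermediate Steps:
C(S) = 1/(2*S) (C(S) = 1/(S + S) = 1/(2*S))
I(X, z) = 121 + 170*X (I(X, z) = 170*X + 11² = 170*X + 121 = 121 + 170*X)
(28007 - 210*20)/(I(-20, 9) + C(-151)) = (28007 - 210*20)/((121 + 170*(-20)) + (½)/(-151)) = (28007 - 4200)/((121 - 3400) + (½)*(-1/151)) = 23807/(-3279 - 1/302) = 23807/(-990259/302) = 23807*(-302/990259) = -7189714/990259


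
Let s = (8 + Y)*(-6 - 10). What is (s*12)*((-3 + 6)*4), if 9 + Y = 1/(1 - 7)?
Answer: 2688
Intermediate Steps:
Y = -55/6 (Y = -9 + 1/(1 - 7) = -9 + 1/(-6) = -9 - ⅙ = -55/6 ≈ -9.1667)
s = 56/3 (s = (8 - 55/6)*(-6 - 10) = -7/6*(-16) = 56/3 ≈ 18.667)
(s*12)*((-3 + 6)*4) = ((56/3)*12)*((-3 + 6)*4) = 224*(3*4) = 224*12 = 2688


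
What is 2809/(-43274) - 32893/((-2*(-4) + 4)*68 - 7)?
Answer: -1425684163/35008666 ≈ -40.724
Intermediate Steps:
2809/(-43274) - 32893/((-2*(-4) + 4)*68 - 7) = 2809*(-1/43274) - 32893/((8 + 4)*68 - 7) = -2809/43274 - 32893/(12*68 - 7) = -2809/43274 - 32893/(816 - 7) = -2809/43274 - 32893/809 = -1425684163/35008666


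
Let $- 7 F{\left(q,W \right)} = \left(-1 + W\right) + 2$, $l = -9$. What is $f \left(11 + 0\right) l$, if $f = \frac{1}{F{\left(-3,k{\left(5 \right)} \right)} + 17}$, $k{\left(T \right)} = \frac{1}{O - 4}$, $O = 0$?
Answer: $- \frac{252}{43} \approx -5.8605$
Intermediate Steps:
$k{\left(T \right)} = - \frac{1}{4}$ ($k{\left(T \right)} = \frac{1}{0 - 4} = \frac{1}{-4} = - \frac{1}{4}$)
$F{\left(q,W \right)} = - \frac{1}{7} - \frac{W}{7}$ ($F{\left(q,W \right)} = - \frac{\left(-1 + W\right) + 2}{7} = - \frac{1 + W}{7} = - \frac{1}{7} - \frac{W}{7}$)
$f = \frac{28}{473}$ ($f = \frac{1}{\left(- \frac{1}{7} - - \frac{1}{28}\right) + 17} = \frac{1}{\left(- \frac{1}{7} + \frac{1}{28}\right) + 17} = \frac{1}{- \frac{3}{28} + 17} = \frac{1}{\frac{473}{28}} = \frac{28}{473} \approx 0.059197$)
$f \left(11 + 0\right) l = \frac{28 \left(11 + 0\right)}{473} \left(-9\right) = \frac{28}{473} \cdot 11 \left(-9\right) = \frac{28}{43} \left(-9\right) = - \frac{252}{43}$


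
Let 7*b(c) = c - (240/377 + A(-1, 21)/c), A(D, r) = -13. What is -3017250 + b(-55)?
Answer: -437939909776/145145 ≈ -3.0173e+6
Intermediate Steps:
b(c) = -240/2639 + c/7 + 13/(7*c) (b(c) = (c - (240/377 - 13/c))/7 = (c + (-240/377 + 13/c))/7 = (-240/377 + c + 13/c)/7 = -240/2639 + c/7 + 13/(7*c))
-3017250 + b(-55) = -3017250 + (1/2639)*(4901 - 55*(-240 + 377*(-55)))/(-55) = -3017250 + (1/2639)*(-1/55)*(4901 - 55*(-240 - 20735)) = -3017250 + (1/2639)*(-1/55)*(4901 - 55*(-20975)) = -3017250 + (1/2639)*(-1/55)*(4901 + 1153625) = -3017250 + (1/2639)*(-1/55)*1158526 = -3017250 - 1158526/145145 = -437939909776/145145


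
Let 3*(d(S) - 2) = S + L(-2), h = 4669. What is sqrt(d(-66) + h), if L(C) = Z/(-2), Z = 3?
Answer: 3*sqrt(2066)/2 ≈ 68.180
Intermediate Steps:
L(C) = -3/2 (L(C) = 3/(-2) = 3*(-1/2) = -3/2)
d(S) = 3/2 + S/3 (d(S) = 2 + (S - 3/2)/3 = 2 + (-3/2 + S)/3 = 2 + (-1/2 + S/3) = 3/2 + S/3)
sqrt(d(-66) + h) = sqrt((3/2 + (1/3)*(-66)) + 4669) = sqrt((3/2 - 22) + 4669) = sqrt(-41/2 + 4669) = sqrt(9297/2) = 3*sqrt(2066)/2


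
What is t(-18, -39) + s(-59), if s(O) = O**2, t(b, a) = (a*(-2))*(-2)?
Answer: 3325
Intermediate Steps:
t(b, a) = 4*a (t(b, a) = -2*a*(-2) = 4*a)
t(-18, -39) + s(-59) = 4*(-39) + (-59)**2 = -156 + 3481 = 3325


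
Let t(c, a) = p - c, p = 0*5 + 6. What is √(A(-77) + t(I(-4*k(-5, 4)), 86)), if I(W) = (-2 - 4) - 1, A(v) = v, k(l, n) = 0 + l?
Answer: 8*I ≈ 8.0*I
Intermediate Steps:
k(l, n) = l
p = 6 (p = 0 + 6 = 6)
I(W) = -7 (I(W) = -6 - 1 = -7)
t(c, a) = 6 - c
√(A(-77) + t(I(-4*k(-5, 4)), 86)) = √(-77 + (6 - 1*(-7))) = √(-77 + (6 + 7)) = √(-77 + 13) = √(-64) = 8*I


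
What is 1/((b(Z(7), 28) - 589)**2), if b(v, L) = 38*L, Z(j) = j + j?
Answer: 1/225625 ≈ 4.4321e-6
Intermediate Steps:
Z(j) = 2*j
1/((b(Z(7), 28) - 589)**2) = 1/((38*28 - 589)**2) = 1/((1064 - 589)**2) = 1/(475**2) = 1/225625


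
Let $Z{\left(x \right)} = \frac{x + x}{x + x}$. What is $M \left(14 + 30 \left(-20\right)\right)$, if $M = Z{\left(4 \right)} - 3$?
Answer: $1172$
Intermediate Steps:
$Z{\left(x \right)} = 1$ ($Z{\left(x \right)} = \frac{2 x}{2 x} = 2 x \frac{1}{2 x} = 1$)
$M = -2$ ($M = 1 - 3 = -2$)
$M \left(14 + 30 \left(-20\right)\right) = - 2 \left(14 + 30 \left(-20\right)\right) = - 2 \left(14 - 600\right) = \left(-2\right) \left(-586\right) = 1172$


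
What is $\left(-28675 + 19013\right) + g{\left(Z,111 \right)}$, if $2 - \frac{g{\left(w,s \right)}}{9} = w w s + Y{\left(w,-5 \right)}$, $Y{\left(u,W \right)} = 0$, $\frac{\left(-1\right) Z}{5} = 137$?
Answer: $-468765419$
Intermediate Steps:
$Z = -685$ ($Z = \left(-5\right) 137 = -685$)
$g{\left(w,s \right)} = 18 - 9 s w^{2}$ ($g{\left(w,s \right)} = 18 - 9 \left(w w s + 0\right) = 18 - 9 \left(w^{2} s + 0\right) = 18 - 9 \left(s w^{2} + 0\right) = 18 - 9 s w^{2}$)
$\left(-28675 + 19013\right) + g{\left(Z,111 \right)} = \left(-28675 + 19013\right) + \left(18 - 999 \left(-685\right)^{2}\right) = -9662 + \left(18 - 999 \cdot 469225\right) = -9662 + \left(18 - 468755775\right) = -9662 - 468755757 = -468765419$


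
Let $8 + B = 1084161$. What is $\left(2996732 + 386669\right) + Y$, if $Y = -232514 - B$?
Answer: $2066734$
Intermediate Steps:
$B = 1084153$ ($B = -8 + 1084161 = 1084153$)
$Y = -1316667$ ($Y = -232514 - 1084153 = -1316667$)
$\left(2996732 + 386669\right) + Y = \left(2996732 + 386669\right) - 1316667 = 3383401 - 1316667 = 2066734$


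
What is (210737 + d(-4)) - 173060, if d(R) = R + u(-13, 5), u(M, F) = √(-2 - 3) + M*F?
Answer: 37608 + I*√5 ≈ 37608.0 + 2.2361*I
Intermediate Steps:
u(M, F) = I*√5 + F*M (u(M, F) = √(-5) + F*M = I*√5 + F*M)
d(R) = -65 + R + I*√5 (d(R) = R + (I*√5 + 5*(-13)) = R + (I*√5 - 65) = R + (-65 + I*√5) = -65 + R + I*√5)
(210737 + d(-4)) - 173060 = (210737 + (-65 - 4 + I*√5)) - 173060 = (210737 + (-69 + I*√5)) - 173060 = (210668 + I*√5) - 173060 = 37608 + I*√5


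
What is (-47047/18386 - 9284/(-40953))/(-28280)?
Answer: 159638197/1935796485840 ≈ 8.2466e-5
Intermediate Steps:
(-47047/18386 - 9284/(-40953))/(-28280) = (-47047*1/18386 - 9284*(-1/40953))*(-1/28280) = (-47047/18386 + 844/3723)*(-1/28280) = -159638197/68451078*(-1/28280) = 159638197/1935796485840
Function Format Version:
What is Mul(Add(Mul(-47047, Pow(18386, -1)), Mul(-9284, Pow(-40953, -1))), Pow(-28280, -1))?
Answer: Rational(159638197, 1935796485840) ≈ 8.2466e-5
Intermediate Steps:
Mul(Add(Mul(-47047, Pow(18386, -1)), Mul(-9284, Pow(-40953, -1))), Pow(-28280, -1)) = Mul(Add(Mul(-47047, Rational(1, 18386)), Mul(-9284, Rational(-1, 40953))), Rational(-1, 28280)) = Mul(Add(Rational(-47047, 18386), Rational(844, 3723)), Rational(-1, 28280)) = Mul(Rational(-159638197, 68451078), Rational(-1, 28280)) = Rational(159638197, 1935796485840)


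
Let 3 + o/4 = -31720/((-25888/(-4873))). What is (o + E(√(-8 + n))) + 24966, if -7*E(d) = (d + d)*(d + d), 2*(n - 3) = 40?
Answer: 6015847/5663 ≈ 1062.3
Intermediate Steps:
n = 23 (n = 3 + (½)*40 = 3 + 20 = 23)
o = -19331153/809 (o = -12 + 4*(-31720/((-25888/(-4873)))) = -12 + 4*(-31720/((-25888*(-1/4873)))) = -12 + 4*(-31720/25888/4873) = -12 + 4*(-31720*4873/25888) = -12 + 4*(-19321445/3236) = -12 - 19321445/809 = -19331153/809 ≈ -23895.)
E(d) = -4*d²/7 (E(d) = -(d + d)*(d + d)/7 = -2*d*2*d/7 = -4*d²/7)
(o + E(√(-8 + n))) + 24966 = (-19331153/809 - 4*(√(-8 + 23))²/7) + 24966 = (-19331153/809 - 4*(√15)²/7) + 24966 = (-19331153/809 - 4/7*15) + 24966 = (-19331153/809 - 60/7) + 24966 = -135366611/5663 + 24966 = 6015847/5663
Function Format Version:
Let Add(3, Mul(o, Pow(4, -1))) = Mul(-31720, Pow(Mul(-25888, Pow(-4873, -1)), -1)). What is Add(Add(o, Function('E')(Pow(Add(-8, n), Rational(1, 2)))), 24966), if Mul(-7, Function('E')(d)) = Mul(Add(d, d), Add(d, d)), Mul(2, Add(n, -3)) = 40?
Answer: Rational(6015847, 5663) ≈ 1062.3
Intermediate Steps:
n = 23 (n = Add(3, Mul(Rational(1, 2), 40)) = Add(3, 20) = 23)
o = Rational(-19331153, 809) (o = Add(-12, Mul(4, Mul(-31720, Pow(Mul(-25888, Pow(-4873, -1)), -1)))) = Add(-12, Mul(4, Mul(-31720, Pow(Mul(-25888, Rational(-1, 4873)), -1)))) = Add(-12, Mul(4, Mul(-31720, Pow(Rational(25888, 4873), -1)))) = Add(-12, Mul(4, Mul(-31720, Rational(4873, 25888)))) = Add(-12, Mul(4, Rational(-19321445, 3236))) = Add(-12, Rational(-19321445, 809)) = Rational(-19331153, 809) ≈ -23895.)
Function('E')(d) = Mul(Rational(-4, 7), Pow(d, 2)) (Function('E')(d) = Mul(Rational(-1, 7), Mul(Add(d, d), Add(d, d))) = Mul(Rational(-1, 7), Mul(Mul(2, d), Mul(2, d))) = Mul(Rational(-1, 7), Mul(4, Pow(d, 2))) = Mul(Rational(-4, 7), Pow(d, 2)))
Add(Add(o, Function('E')(Pow(Add(-8, n), Rational(1, 2)))), 24966) = Add(Add(Rational(-19331153, 809), Mul(Rational(-4, 7), Pow(Pow(Add(-8, 23), Rational(1, 2)), 2))), 24966) = Add(Add(Rational(-19331153, 809), Mul(Rational(-4, 7), Pow(Pow(15, Rational(1, 2)), 2))), 24966) = Add(Add(Rational(-19331153, 809), Mul(Rational(-4, 7), 15)), 24966) = Add(Add(Rational(-19331153, 809), Rational(-60, 7)), 24966) = Add(Rational(-135366611, 5663), 24966) = Rational(6015847, 5663)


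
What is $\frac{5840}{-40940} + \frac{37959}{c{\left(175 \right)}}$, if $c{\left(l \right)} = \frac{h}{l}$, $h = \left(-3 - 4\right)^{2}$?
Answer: $\frac{1942549781}{14329} \approx 1.3557 \cdot 10^{5}$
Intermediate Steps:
$h = 49$ ($h = \left(-7\right)^{2} = 49$)
$c{\left(l \right)} = \frac{49}{l}$
$\frac{5840}{-40940} + \frac{37959}{c{\left(175 \right)}} = \frac{5840}{-40940} + \frac{37959}{49 \cdot \frac{1}{175}} = 5840 \left(- \frac{1}{40940}\right) + \frac{37959}{49 \cdot \frac{1}{175}} = - \frac{292}{2047} + \frac{37959}{\frac{7}{25}} = - \frac{292}{2047} + 37959 \cdot \frac{25}{7} = - \frac{292}{2047} + \frac{948975}{7} = \frac{1942549781}{14329}$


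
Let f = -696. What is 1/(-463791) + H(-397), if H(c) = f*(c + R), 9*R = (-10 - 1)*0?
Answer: 128151018791/463791 ≈ 2.7631e+5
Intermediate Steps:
R = 0 (R = ((-10 - 1)*0)/9 = (-11*0)/9 = (⅑)*0 = 0)
H(c) = -696*c (H(c) = -696*(c + 0) = -696*c)
1/(-463791) + H(-397) = 1/(-463791) - 696*(-397) = -1/463791 + 276312 = 128151018791/463791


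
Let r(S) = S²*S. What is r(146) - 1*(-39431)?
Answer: 3151567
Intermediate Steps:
r(S) = S³
r(146) - 1*(-39431) = 146³ - 1*(-39431) = 3112136 + 39431 = 3151567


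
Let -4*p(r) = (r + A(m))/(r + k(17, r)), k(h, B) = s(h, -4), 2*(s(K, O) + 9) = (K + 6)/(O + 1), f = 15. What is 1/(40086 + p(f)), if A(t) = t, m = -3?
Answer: 13/521100 ≈ 2.4947e-5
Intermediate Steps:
s(K, O) = -9 + (6 + K)/(2*(1 + O)) (s(K, O) = -9 + ((K + 6)/(O + 1))/2 = -9 + ((6 + K)/(1 + O))/2 = -9 + (6 + K)/(2*(1 + O)))
k(h, B) = -10 - h/6 (k(h, B) = (-12 + h - 18*(-4))/(2*(1 - 4)) = (½)*(-12 + h + 72)/(-3) = (½)*(-⅓)*(60 + h) = -10 - h/6)
p(r) = -(-3 + r)/(4*(-77/6 + r)) (p(r) = -(r - 3)/(4*(r + (-10 - ⅙*17))) = -(-3 + r)/(4*(r + (-10 - 17/6))) = -(-3 + r)/(4*(r - 77/6)) = -(-3 + r)/(4*(-77/6 + r)))
1/(40086 + p(f)) = 1/(40086 + 3*(3 - 1*15)/(2*(-77 + 6*15))) = 1/(40086 + 3*(3 - 15)/(2*(-77 + 90))) = 1/(40086 + (3/2)*(-12)/13) = 1/(40086 + (3/2)*(1/13)*(-12)) = 1/(40086 - 18/13) = 1/(521100/13) = 13/521100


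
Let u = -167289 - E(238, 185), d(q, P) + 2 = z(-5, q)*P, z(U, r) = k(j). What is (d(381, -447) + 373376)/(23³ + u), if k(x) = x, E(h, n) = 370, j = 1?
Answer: -372927/155492 ≈ -2.3984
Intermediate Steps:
z(U, r) = 1
d(q, P) = -2 + P (d(q, P) = -2 + 1*P = -2 + P)
u = -167659 (u = -167289 - 1*370 = -167289 - 370 = -167659)
(d(381, -447) + 373376)/(23³ + u) = ((-2 - 447) + 373376)/(23³ - 167659) = (-449 + 373376)/(12167 - 167659) = 372927/(-155492) = 372927*(-1/155492) = -372927/155492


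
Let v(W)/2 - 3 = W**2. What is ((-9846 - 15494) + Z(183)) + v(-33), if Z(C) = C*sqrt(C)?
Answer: -23156 + 183*sqrt(183) ≈ -20680.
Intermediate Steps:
Z(C) = C**(3/2)
v(W) = 6 + 2*W**2
((-9846 - 15494) + Z(183)) + v(-33) = ((-9846 - 15494) + 183**(3/2)) + (6 + 2*(-33)**2) = (-25340 + 183*sqrt(183)) + (6 + 2*1089) = (-25340 + 183*sqrt(183)) + (6 + 2178) = (-25340 + 183*sqrt(183)) + 2184 = -23156 + 183*sqrt(183)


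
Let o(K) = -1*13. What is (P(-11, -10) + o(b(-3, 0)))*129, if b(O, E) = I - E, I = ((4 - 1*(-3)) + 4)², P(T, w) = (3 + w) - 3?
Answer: -2967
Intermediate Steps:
P(T, w) = w
I = 121 (I = ((4 + 3) + 4)² = (7 + 4)² = 11² = 121)
b(O, E) = 121 - E
o(K) = -13
(P(-11, -10) + o(b(-3, 0)))*129 = (-10 - 13)*129 = -23*129 = -2967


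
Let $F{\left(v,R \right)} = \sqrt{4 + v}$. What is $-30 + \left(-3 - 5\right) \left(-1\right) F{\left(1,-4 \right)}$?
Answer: $-30 + 8 \sqrt{5} \approx -12.111$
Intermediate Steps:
$-30 + \left(-3 - 5\right) \left(-1\right) F{\left(1,-4 \right)} = -30 + \left(-3 - 5\right) \left(-1\right) \sqrt{4 + 1} = -30 + \left(-8\right) \left(-1\right) \sqrt{5} = -30 + 8 \sqrt{5}$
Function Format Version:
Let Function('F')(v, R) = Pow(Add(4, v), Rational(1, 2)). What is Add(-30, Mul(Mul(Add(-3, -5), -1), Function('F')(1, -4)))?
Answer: Add(-30, Mul(8, Pow(5, Rational(1, 2)))) ≈ -12.111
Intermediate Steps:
Add(-30, Mul(Mul(Add(-3, -5), -1), Function('F')(1, -4))) = Add(-30, Mul(Mul(Add(-3, -5), -1), Pow(Add(4, 1), Rational(1, 2)))) = Add(-30, Mul(Mul(-8, -1), Pow(5, Rational(1, 2)))) = Add(-30, Mul(8, Pow(5, Rational(1, 2))))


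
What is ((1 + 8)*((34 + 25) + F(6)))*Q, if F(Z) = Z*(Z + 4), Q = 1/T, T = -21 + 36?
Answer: 357/5 ≈ 71.400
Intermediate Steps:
T = 15
Q = 1/15 ≈ 0.066667
F(Z) = Z*(4 + Z)
((1 + 8)*((34 + 25) + F(6)))*Q = ((1 + 8)*((34 + 25) + 6*(4 + 6)))*(1/15) = (9*(59 + 6*10))*(1/15) = (9*(59 + 60))*(1/15) = (9*119)*(1/15) = 1071*(1/15) = 357/5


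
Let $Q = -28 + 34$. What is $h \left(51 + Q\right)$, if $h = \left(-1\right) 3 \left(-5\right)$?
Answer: $855$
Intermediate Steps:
$Q = 6$
$h = 15$ ($h = \left(-3\right) \left(-5\right) = 15$)
$h \left(51 + Q\right) = 15 \left(51 + 6\right) = 15 \cdot 57 = 855$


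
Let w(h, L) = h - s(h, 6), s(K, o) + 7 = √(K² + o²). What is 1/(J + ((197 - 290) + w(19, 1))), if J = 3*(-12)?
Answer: -103/10212 + √397/10212 ≈ -0.0081351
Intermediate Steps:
s(K, o) = -7 + √(K² + o²)
w(h, L) = 7 + h - √(36 + h²) (w(h, L) = h - (-7 + √(h² + 6²)) = h - (-7 + √(h² + 36)) = h - (-7 + √(36 + h²)) = h + (7 - √(36 + h²)) = 7 + h - √(36 + h²))
J = -36
1/(J + ((197 - 290) + w(19, 1))) = 1/(-36 + ((197 - 290) + (7 + 19 - √(36 + 19²)))) = 1/(-36 + (-93 + (7 + 19 - √(36 + 361)))) = 1/(-36 + (-93 + (7 + 19 - √397))) = 1/(-36 + (-93 + (26 - √397))) = 1/(-36 + (-67 - √397)) = 1/(-103 - √397)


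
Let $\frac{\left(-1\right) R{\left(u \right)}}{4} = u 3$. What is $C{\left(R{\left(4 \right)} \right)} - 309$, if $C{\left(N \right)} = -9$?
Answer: $-318$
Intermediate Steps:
$R{\left(u \right)} = - 12 u$ ($R{\left(u \right)} = - 4 u 3 = - 4 \cdot 3 u = - 12 u$)
$C{\left(R{\left(4 \right)} \right)} - 309 = -9 - 309 = -318$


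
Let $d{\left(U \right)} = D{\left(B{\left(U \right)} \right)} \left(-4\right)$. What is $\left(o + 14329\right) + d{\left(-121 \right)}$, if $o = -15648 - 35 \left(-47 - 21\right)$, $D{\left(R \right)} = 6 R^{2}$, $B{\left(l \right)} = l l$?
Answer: $-5144612083$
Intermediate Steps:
$B{\left(l \right)} = l^{2}$
$d{\left(U \right)} = - 24 U^{4}$ ($d{\left(U \right)} = 6 \left(U^{2}\right)^{2} \left(-4\right) = 6 U^{4} \left(-4\right) = - 24 U^{4}$)
$o = -13268$ ($o = -15648 - 35 \left(-47 + \left(-23 + 2\right)\right) = -15648 - 35 \left(-47 - 21\right) = -15648 - -2380 = -15648 + 2380 = -13268$)
$\left(o + 14329\right) + d{\left(-121 \right)} = \left(-13268 + 14329\right) - 24 \left(-121\right)^{4} = 1061 - 5144613144 = -5144612083$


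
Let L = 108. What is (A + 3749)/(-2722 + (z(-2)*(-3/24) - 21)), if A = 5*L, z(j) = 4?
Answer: -8578/5487 ≈ -1.5633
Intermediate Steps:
A = 540 (A = 5*108 = 540)
(A + 3749)/(-2722 + (z(-2)*(-3/24) - 21)) = (540 + 3749)/(-2722 + (4*(-3/24) - 21)) = 4289/(-2722 + (4*(-3*1/24) - 21)) = 4289/(-2722 + (4*(-⅛) - 21)) = 4289/(-2722 + (-½ - 21)) = 4289/(-2722 - 43/2) = 4289/(-5487/2) = 4289*(-2/5487) = -8578/5487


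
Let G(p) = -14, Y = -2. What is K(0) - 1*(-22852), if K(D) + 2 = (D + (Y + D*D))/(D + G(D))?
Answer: 159951/7 ≈ 22850.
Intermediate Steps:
K(D) = -2 + (-2 + D + D²)/(-14 + D) (K(D) = -2 + (D + (-2 + D*D))/(D - 14) = -2 + (D + (-2 + D²))/(-14 + D) = -2 + (-2 + D + D²)/(-14 + D))
K(0) - 1*(-22852) = (26 + 0² - 1*0)/(-14 + 0) - 1*(-22852) = (26 + 0 + 0)/(-14) + 22852 = -1/14*26 + 22852 = -13/7 + 22852 = 159951/7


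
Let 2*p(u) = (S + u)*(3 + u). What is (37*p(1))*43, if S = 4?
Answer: 15910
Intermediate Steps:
p(u) = (3 + u)*(4 + u)/2 (p(u) = ((4 + u)*(3 + u))/2 = ((3 + u)*(4 + u))/2 = (3 + u)*(4 + u)/2)
(37*p(1))*43 = (37*(6 + (½)*1² + (7/2)*1))*43 = (37*(6 + (½)*1 + 7/2))*43 = (37*(6 + ½ + 7/2))*43 = (37*10)*43 = 370*43 = 15910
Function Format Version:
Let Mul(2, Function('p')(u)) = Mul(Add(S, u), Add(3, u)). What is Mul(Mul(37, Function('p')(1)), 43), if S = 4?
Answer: 15910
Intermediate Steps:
Function('p')(u) = Mul(Rational(1, 2), Add(3, u), Add(4, u)) (Function('p')(u) = Mul(Rational(1, 2), Mul(Add(4, u), Add(3, u))) = Mul(Rational(1, 2), Mul(Add(3, u), Add(4, u))) = Mul(Rational(1, 2), Add(3, u), Add(4, u)))
Mul(Mul(37, Function('p')(1)), 43) = Mul(Mul(37, Add(6, Mul(Rational(1, 2), Pow(1, 2)), Mul(Rational(7, 2), 1))), 43) = Mul(Mul(37, Add(6, Mul(Rational(1, 2), 1), Rational(7, 2))), 43) = Mul(Mul(37, Add(6, Rational(1, 2), Rational(7, 2))), 43) = Mul(Mul(37, 10), 43) = Mul(370, 43) = 15910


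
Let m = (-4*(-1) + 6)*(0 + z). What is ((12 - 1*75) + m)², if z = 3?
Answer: 1089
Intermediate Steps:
m = 30 (m = (-4*(-1) + 6)*(0 + 3) = (4 + 6)*3 = 10*3 = 30)
((12 - 1*75) + m)² = ((12 - 1*75) + 30)² = ((12 - 75) + 30)² = (-63 + 30)² = (-33)² = 1089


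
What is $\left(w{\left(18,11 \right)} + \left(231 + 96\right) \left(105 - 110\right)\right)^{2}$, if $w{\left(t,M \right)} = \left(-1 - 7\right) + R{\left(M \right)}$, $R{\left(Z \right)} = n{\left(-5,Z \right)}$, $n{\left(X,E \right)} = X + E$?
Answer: $2679769$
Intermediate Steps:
$n{\left(X,E \right)} = E + X$
$R{\left(Z \right)} = -5 + Z$ ($R{\left(Z \right)} = Z - 5 = -5 + Z$)
$w{\left(t,M \right)} = -13 + M$ ($w{\left(t,M \right)} = \left(-1 - 7\right) + \left(-5 + M\right) = -8 + \left(-5 + M\right) = -13 + M$)
$\left(w{\left(18,11 \right)} + \left(231 + 96\right) \left(105 - 110\right)\right)^{2} = \left(\left(-13 + 11\right) + \left(231 + 96\right) \left(105 - 110\right)\right)^{2} = \left(-2 + 327 \left(-5\right)\right)^{2} = \left(-2 - 1635\right)^{2} = \left(-1637\right)^{2} = 2679769$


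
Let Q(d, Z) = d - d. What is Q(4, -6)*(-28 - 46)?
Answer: 0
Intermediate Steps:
Q(d, Z) = 0
Q(4, -6)*(-28 - 46) = 0*(-28 - 46) = 0*(-74) = 0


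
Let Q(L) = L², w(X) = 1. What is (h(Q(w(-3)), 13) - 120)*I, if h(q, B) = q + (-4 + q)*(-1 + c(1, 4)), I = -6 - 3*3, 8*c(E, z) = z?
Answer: 3525/2 ≈ 1762.5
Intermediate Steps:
c(E, z) = z/8
I = -15 (I = -6 - 9 = -15)
h(q, B) = 2 + q/2 (h(q, B) = q + (-4 + q)*(-1 + (⅛)*4) = q + (-4 + q)*(-1 + ½) = q + (-4 + q)*(-½) = q + (2 - q/2) = 2 + q/2)
(h(Q(w(-3)), 13) - 120)*I = ((2 + (½)*1²) - 120)*(-15) = ((2 + (½)*1) - 120)*(-15) = ((2 + ½) - 120)*(-15) = (5/2 - 120)*(-15) = -235/2*(-15) = 3525/2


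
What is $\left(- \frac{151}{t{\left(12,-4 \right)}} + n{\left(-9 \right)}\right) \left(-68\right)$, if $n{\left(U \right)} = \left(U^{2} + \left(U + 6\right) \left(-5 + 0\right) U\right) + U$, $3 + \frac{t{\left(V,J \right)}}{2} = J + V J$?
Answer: $\frac{230486}{55} \approx 4190.7$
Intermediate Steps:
$t{\left(V,J \right)} = -6 + 2 J + 2 J V$ ($t{\left(V,J \right)} = -6 + 2 \left(J + V J\right) = -6 + 2 \left(J + J V\right) = -6 + \left(2 J + 2 J V\right) = -6 + 2 J + 2 J V$)
$n{\left(U \right)} = U + U^{2} + U \left(-30 - 5 U\right)$ ($n{\left(U \right)} = \left(U^{2} + \left(6 + U\right) \left(-5\right) U\right) + U = \left(U^{2} + \left(-30 - 5 U\right) U\right) + U = \left(U^{2} + U \left(-30 - 5 U\right)\right) + U = U + U^{2} + U \left(-30 - 5 U\right)$)
$\left(- \frac{151}{t{\left(12,-4 \right)}} + n{\left(-9 \right)}\right) \left(-68\right) = \left(- \frac{151}{-6 + 2 \left(-4\right) + 2 \left(-4\right) 12} - - 9 \left(29 + 4 \left(-9\right)\right)\right) \left(-68\right) = \left(- \frac{151}{-6 - 8 - 96} - - 9 \left(29 - 36\right)\right) \left(-68\right) = \left(- \frac{151}{-110} - \left(-9\right) \left(-7\right)\right) \left(-68\right) = \left(\left(-151\right) \left(- \frac{1}{110}\right) - 63\right) \left(-68\right) = \left(\frac{151}{110} - 63\right) \left(-68\right) = \left(- \frac{6779}{110}\right) \left(-68\right) = \frac{230486}{55}$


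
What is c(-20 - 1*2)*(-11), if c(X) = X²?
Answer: -5324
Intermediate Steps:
c(-20 - 1*2)*(-11) = (-20 - 1*2)²*(-11) = (-20 - 2)²*(-11) = (-22)²*(-11) = 484*(-11) = -5324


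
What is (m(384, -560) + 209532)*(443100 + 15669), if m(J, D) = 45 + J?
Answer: 96323598009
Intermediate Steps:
(m(384, -560) + 209532)*(443100 + 15669) = ((45 + 384) + 209532)*(443100 + 15669) = (429 + 209532)*458769 = 209961*458769 = 96323598009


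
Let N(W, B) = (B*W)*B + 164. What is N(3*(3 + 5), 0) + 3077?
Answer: 3241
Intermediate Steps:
N(W, B) = 164 + W*B² (N(W, B) = W*B² + 164 = 164 + W*B²)
N(3*(3 + 5), 0) + 3077 = (164 + (3*(3 + 5))*0²) + 3077 = (164 + (3*8)*0) + 3077 = (164 + 24*0) + 3077 = (164 + 0) + 3077 = 164 + 3077 = 3241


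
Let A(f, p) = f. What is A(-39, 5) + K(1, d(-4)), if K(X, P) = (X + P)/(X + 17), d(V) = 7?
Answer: -347/9 ≈ -38.556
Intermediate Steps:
K(X, P) = (P + X)/(17 + X)
A(-39, 5) + K(1, d(-4)) = -39 + (7 + 1)/(17 + 1) = -39 + 8/18 = -39 + (1/18)*8 = -39 + 4/9 = -347/9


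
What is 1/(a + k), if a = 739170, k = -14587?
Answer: 1/724583 ≈ 1.3801e-6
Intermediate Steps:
1/(a + k) = 1/(739170 - 14587) = 1/724583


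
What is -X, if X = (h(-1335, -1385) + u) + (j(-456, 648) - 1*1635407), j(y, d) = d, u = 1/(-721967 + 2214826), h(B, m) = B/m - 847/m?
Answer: 3380040332663962/2067609715 ≈ 1.6348e+6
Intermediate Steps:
h(B, m) = -847/m + B/m
u = 1/1492859 ≈ 6.6986e-7
X = -3380040332663962/2067609715 (X = ((-847 - 1335)/(-1385) + 1/1492859) + (648 - 1*1635407) = (-1/1385*(-2182) + 1/1492859) + (648 - 1635407) = (2182/1385 + 1/1492859) - 1634759 = 3257419723/2067609715 - 1634759 = -3380040332663962/2067609715 ≈ -1.6348e+6)
-X = -1*(-3380040332663962/2067609715) = 3380040332663962/2067609715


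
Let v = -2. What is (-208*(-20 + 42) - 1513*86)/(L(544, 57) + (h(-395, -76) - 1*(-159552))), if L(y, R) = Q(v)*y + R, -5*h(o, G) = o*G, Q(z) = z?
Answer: -44898/50839 ≈ -0.88314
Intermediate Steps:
h(o, G) = -G*o/5 (h(o, G) = -o*G/5 = -G*o/5)
L(y, R) = R - 2*y (L(y, R) = -2*y + R = R - 2*y)
(-208*(-20 + 42) - 1513*86)/(L(544, 57) + (h(-395, -76) - 1*(-159552))) = (-208*(-20 + 42) - 1513*86)/((57 - 2*544) + (-1/5*(-76)*(-395) - 1*(-159552))) = (-208*22 - 130118)/((57 - 1088) + (-6004 + 159552)) = (-4576 - 130118)/(-1031 + 153548) = -134694/152517 = -134694*1/152517 = -44898/50839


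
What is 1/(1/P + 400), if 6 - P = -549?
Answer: 555/222001 ≈ 0.0025000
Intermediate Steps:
P = 555 (P = 6 - 1*(-549) = 6 + 549 = 555)
1/(1/P + 400) = 1/(1/555 + 400) = 1/(222001/555) = 555/222001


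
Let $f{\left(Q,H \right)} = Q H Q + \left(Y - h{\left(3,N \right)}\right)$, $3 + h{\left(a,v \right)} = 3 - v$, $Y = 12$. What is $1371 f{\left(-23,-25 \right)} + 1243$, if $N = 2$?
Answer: $-18111038$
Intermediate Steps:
$h{\left(a,v \right)} = - v$ ($h{\left(a,v \right)} = -3 - \left(-3 + v\right) = - v$)
$f{\left(Q,H \right)} = 14 + H Q^{2}$ ($f{\left(Q,H \right)} = Q H Q + \left(12 - \left(-1\right) 2\right) = H Q Q + \left(12 - -2\right) = H Q^{2} + \left(12 + 2\right) = H Q^{2} + 14 = 14 + H Q^{2}$)
$1371 f{\left(-23,-25 \right)} + 1243 = 1371 \left(14 - 25 \left(-23\right)^{2}\right) + 1243 = 1371 \left(14 - 13225\right) + 1243 = 1371 \left(-13211\right) + 1243 = -18112281 + 1243 = -18111038$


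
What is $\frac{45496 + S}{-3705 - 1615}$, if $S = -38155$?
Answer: $- \frac{7341}{5320} \approx -1.3799$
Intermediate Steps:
$\frac{45496 + S}{-3705 - 1615} = \frac{45496 - 38155}{-3705 - 1615} = \frac{7341}{-5320} = 7341 \left(- \frac{1}{5320}\right) = - \frac{7341}{5320}$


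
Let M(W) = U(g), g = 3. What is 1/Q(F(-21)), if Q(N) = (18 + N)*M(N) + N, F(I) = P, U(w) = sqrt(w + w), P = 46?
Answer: -23/11230 + 16*sqrt(6)/5615 ≈ 0.0049318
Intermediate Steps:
U(w) = sqrt(2)*sqrt(w) (U(w) = sqrt(2*w) = sqrt(2)*sqrt(w))
M(W) = sqrt(6) (M(W) = sqrt(2)*sqrt(3) = sqrt(6))
F(I) = 46
Q(N) = N + sqrt(6)*(18 + N) (Q(N) = (18 + N)*sqrt(6) + N = sqrt(6)*(18 + N) + N = N + sqrt(6)*(18 + N))
1/Q(F(-21)) = 1/(46 + 18*sqrt(6) + 46*sqrt(6)) = 1/(46 + 64*sqrt(6))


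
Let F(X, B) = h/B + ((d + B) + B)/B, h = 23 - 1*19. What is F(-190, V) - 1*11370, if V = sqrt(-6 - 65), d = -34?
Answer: -11368 + 30*I*sqrt(71)/71 ≈ -11368.0 + 3.5603*I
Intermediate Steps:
h = 4 (h = 23 - 19 = 4)
V = I*sqrt(71) (V = sqrt(-71) = I*sqrt(71) ≈ 8.4261*I)
F(X, B) = 4/B + (-34 + 2*B)/B (F(X, B) = 4/B + ((-34 + B) + B)/B = 4/B + (-34 + 2*B)/B)
F(-190, V) - 1*11370 = (2 - 30*(-I*sqrt(71)/71)) - 1*11370 = (2 - (-30)*I*sqrt(71)/71) - 11370 = (2 + 30*I*sqrt(71)/71) - 11370 = -11368 + 30*I*sqrt(71)/71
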